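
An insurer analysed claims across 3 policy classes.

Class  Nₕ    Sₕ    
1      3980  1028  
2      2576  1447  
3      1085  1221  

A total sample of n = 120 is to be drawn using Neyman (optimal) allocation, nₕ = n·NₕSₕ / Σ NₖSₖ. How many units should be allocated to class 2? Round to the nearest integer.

1: NₕSₕ = 3980·1028 = 4091440
2: NₕSₕ = 2576·1447 = 3727472
3: NₕSₕ = 1085·1221 = 1324785
Σ NₕSₕ = 9143697.
n_2 = 120·3727472/9143697 = 48.919... → 49.

49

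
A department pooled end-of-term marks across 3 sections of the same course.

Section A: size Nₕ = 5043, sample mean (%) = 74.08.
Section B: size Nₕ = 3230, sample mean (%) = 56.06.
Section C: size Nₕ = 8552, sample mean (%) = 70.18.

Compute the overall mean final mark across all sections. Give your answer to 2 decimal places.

68.64

x̄_st = (Σ Nₕx̄ₕ) / (Σ Nₕ) = (5043·74.08 + 3230·56.06 + 8552·70.18) / 16825
= 1154838.6 / 16825 = 68.6383... → 68.64.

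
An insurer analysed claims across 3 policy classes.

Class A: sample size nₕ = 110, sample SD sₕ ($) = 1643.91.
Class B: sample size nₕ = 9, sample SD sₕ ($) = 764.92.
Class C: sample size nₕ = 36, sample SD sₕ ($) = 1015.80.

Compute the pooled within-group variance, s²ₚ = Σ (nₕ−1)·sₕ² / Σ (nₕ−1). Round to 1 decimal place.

2206325.8

A: (110−1)·1643.91² = 109·2702440.0881 = 294565969.6029
B: (9−1)·764.92² = 8·585102.6064 = 4680820.8512
C: (36−1)·1015.80² = 35·1031849.64 = 36114737.4
Numerator = 335361527.8541; denominator = Σ(nₕ−1) = 152.
s²ₚ = 335361527.8541/152 = 2206325.841... → 2206325.8.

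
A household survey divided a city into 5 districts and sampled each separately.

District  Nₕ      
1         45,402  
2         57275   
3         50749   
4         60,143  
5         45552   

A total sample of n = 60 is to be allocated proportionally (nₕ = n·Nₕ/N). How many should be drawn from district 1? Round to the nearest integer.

N = 45402 + 57275 + 50749 + 60143 + 45552 = 259121.
n_1 = 60·45402/259121 = 10.513... → 11.

11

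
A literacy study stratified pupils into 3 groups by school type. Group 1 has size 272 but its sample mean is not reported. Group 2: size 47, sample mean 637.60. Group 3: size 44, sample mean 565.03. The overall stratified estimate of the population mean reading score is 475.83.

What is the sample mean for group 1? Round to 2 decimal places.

N = 272 + 47 + 44 = 363.
Overall total = μ·N = 475.83·363 = 172726.29.
Subtract the known strata: 47·637.60 + 44·565.03 = 54828.52.
Remaining total for group 1: 172726.29 − 54828.52 = 117897.77.
Divide by its size: 117897.77 / 272 = 433.4477... → 433.45.

433.45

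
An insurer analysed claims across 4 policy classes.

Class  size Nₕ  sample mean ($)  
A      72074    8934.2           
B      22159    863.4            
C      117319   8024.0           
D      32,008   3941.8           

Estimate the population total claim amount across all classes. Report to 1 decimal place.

A: 72074·8934.2 = 643923530.8
B: 22159·863.4 = 19132080.6
C: 117319·8024.0 = 941367656
D: 32008·3941.8 = 126169134.4
τ̂ = Σ Nₕx̄ₕ = 1730592401.8.

1730592401.8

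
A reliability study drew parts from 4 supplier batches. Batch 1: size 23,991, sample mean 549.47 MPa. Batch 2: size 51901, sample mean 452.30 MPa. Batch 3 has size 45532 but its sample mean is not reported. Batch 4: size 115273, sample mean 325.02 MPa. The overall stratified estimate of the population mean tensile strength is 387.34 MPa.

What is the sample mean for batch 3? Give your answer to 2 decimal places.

Σ Nₕx̄ₕ = N·μ, so 45532·x̄_3 = 236697·387.34 − (23991·549.47 + 51901·452.30 + 115273·325.02).
= 91682215.98 − 74123187.53 = 17559028.45.
x̄_3 = 17559028.45 / 45532 = 385.6415... → 385.64.

385.64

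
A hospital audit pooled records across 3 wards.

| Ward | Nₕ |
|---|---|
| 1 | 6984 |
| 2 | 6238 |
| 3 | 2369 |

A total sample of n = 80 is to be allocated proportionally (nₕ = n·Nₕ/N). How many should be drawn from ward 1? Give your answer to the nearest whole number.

36

N = 6984 + 6238 + 2369 = 15591.
n_1 = 80·6984/15591 = 35.836... → 36.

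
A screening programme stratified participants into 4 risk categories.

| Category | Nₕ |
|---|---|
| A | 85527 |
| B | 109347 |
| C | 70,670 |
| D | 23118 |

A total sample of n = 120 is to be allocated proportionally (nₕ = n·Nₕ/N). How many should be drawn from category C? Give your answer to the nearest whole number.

N = 85527 + 109347 + 70670 + 23118 = 288662.
n_C = 120·70670/288662 = 29.378... → 29.

29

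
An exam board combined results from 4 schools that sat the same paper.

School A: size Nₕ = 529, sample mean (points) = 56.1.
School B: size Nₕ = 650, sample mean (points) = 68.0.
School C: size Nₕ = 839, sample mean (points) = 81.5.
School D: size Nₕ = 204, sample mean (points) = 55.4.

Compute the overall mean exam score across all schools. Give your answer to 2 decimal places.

N = 529 + 650 + 839 + 204 = 2222.
Weight each subgroup mean by Nₕ/N and sum.
Σ Nₕx̄ₕ = 529·56.1 + 650·68.0 + 839·81.5 + 204·55.4 = 29676.9 + 44200 + 68378.5 + 11301.6 = 153557.
Divide by N: 153557 / 2222 = 69.1076... → 69.11.

69.11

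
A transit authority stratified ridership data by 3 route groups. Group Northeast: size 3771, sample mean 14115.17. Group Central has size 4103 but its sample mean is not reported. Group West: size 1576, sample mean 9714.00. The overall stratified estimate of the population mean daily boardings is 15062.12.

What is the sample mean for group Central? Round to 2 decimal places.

N = 3771 + 4103 + 1576 = 9450.
Overall total = μ·N = 15062.12·9450 = 142337034.
Subtract the known strata: 3771·14115.17 + 1576·9714.00 = 68537570.07.
Remaining total for group Central: 142337034 − 68537570.07 = 73799463.93.
Divide by its size: 73799463.93 / 4103 = 17986.7082... → 17986.71.

17986.71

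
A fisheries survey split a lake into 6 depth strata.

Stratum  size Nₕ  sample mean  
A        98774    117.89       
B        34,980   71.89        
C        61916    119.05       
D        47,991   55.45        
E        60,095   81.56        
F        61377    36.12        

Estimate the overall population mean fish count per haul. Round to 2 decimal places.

85.75

N = 365133; weights Wₕ = Nₕ/N = (0.2705, 0.0958, 0.1696, 0.1314, 0.1646, 0.1681).
x̄_st = Σ Wₕ·x̄ₕ = 0.2705·117.89 + 0.0958·71.89 + 0.1696·119.05 + 0.1314·55.45 + 0.1646·81.56 + 0.1681·36.12 ≈ 85.7487...
→ 85.75.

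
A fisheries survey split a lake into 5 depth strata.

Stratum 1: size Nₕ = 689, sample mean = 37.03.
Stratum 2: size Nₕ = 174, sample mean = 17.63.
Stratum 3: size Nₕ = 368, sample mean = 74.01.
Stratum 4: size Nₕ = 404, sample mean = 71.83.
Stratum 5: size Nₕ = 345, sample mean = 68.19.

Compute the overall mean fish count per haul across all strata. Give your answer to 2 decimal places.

x̄_st = (Σ Nₕx̄ₕ) / (Σ Nₕ) = (689·37.03 + 174·17.63 + 368·74.01 + 404·71.83 + 345·68.19) / 1980
= 108361.84 / 1980 = 54.7282... → 54.73.

54.73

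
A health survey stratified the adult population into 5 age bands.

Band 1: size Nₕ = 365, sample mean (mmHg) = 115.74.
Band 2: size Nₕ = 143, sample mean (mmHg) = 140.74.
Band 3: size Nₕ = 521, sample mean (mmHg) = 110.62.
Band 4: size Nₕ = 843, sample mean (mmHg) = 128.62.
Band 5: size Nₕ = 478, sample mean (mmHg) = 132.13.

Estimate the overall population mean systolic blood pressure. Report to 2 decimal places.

124.08

x̄_st = (Σ Nₕx̄ₕ) / (Σ Nₕ) = (365·115.74 + 143·140.74 + 521·110.62 + 843·128.62 + 478·132.13) / 2350
= 291588.74 / 2350 = 124.0803... → 124.08.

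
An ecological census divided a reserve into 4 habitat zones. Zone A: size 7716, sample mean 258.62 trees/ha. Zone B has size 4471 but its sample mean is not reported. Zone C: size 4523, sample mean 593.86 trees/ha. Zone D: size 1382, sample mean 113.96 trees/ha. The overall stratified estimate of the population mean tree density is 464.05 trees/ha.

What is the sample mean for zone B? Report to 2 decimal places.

Σ Nₕx̄ₕ = N·μ, so 4471·x̄_B = 18092·464.05 − (7716·258.62 + 4523·593.86 + 1382·113.96).
= 8395592.6 − 4839033.42 = 3556559.18.
x̄_B = 3556559.18 / 4471 = 795.4729... → 795.47.

795.47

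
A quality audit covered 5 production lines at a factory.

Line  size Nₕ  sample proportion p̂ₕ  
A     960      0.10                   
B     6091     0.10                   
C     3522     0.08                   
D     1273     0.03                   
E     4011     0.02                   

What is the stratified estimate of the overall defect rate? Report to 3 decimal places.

Wₕ = Nₕ/N with N = 15857: 0.0605, 0.3841, 0.2221, 0.0803, 0.2529.
p̂_st = 0.0605·0.10 + 0.3841·0.10 + 0.2221·0.08 + 0.0803·0.03 + 0.2529·0.02 ≈ 0.06970... → 0.070.

0.070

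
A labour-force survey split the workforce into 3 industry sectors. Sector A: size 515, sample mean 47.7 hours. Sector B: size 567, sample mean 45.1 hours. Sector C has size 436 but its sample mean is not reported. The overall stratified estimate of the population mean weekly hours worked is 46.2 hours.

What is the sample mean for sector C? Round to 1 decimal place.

N = 515 + 567 + 436 = 1518.
Overall total = μ·N = 46.2·1518 = 70131.6.
Subtract the known strata: 515·47.7 + 567·45.1 = 50137.2.
Remaining total for sector C: 70131.6 − 50137.2 = 19994.4.
Divide by its size: 19994.4 / 436 = 45.859... → 45.9.

45.9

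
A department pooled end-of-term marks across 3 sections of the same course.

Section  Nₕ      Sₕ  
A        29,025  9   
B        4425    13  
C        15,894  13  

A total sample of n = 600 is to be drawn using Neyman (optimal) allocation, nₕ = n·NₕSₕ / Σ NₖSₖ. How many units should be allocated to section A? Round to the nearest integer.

298

A: NₕSₕ = 29025·9 = 261225
B: NₕSₕ = 4425·13 = 57525
C: NₕSₕ = 15894·13 = 206622
Σ NₕSₕ = 525372.
n_A = 600·261225/525372 = 298.331... → 298.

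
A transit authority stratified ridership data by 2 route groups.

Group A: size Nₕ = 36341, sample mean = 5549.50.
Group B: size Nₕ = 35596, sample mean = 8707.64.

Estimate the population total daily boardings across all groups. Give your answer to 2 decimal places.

Estimate total by summing Nₕ·x̄ₕ over strata.
36341·5549.50 + 35596·8707.64 = 201674379.5 + 309957153.44 = 511631532.94.

511631532.94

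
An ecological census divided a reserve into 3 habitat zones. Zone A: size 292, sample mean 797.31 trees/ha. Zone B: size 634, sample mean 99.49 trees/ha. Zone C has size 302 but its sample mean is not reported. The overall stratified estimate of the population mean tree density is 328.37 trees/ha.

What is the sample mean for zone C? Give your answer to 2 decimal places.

355.45

Σ Nₕx̄ₕ = N·μ, so 302·x̄_C = 1228·328.37 − (292·797.31 + 634·99.49).
= 403238.36 − 295891.18 = 107347.18.
x̄_C = 107347.18 / 302 = 355.4542... → 355.45.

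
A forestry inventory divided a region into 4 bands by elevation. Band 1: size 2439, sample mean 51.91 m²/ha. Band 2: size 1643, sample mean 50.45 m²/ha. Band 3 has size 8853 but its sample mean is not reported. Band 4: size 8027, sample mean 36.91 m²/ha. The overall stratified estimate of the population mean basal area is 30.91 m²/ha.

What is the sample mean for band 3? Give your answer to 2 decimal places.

N = 2439 + 1643 + 8853 + 8027 = 20962.
Overall total = μ·N = 30.91·20962 = 647935.42.
Subtract the known strata: 2439·51.91 + 1643·50.45 + 8027·36.91 = 505774.41.
Remaining total for band 3: 647935.42 − 505774.41 = 142161.01.
Divide by its size: 142161.01 / 8853 = 16.0579... → 16.06.

16.06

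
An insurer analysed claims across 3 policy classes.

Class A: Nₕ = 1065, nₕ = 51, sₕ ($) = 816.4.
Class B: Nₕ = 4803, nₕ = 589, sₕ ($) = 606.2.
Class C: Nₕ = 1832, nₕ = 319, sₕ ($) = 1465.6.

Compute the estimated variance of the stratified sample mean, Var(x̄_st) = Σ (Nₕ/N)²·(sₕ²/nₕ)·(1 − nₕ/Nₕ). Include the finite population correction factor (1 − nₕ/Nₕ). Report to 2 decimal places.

N = 7700; Wₕ = Nₕ/N.
class A: (1065/7700)²·816.4²/51·(1 − 51/1065) = 238.03561
class B: (4803/7700)²·606.2²/589·(1 − 589/4803) = 212.98167
class C: (1832/7700)²·1465.6²/319·(1 − 319/1832) = 314.79163
Sum = 765.80891 → 765.81.

765.81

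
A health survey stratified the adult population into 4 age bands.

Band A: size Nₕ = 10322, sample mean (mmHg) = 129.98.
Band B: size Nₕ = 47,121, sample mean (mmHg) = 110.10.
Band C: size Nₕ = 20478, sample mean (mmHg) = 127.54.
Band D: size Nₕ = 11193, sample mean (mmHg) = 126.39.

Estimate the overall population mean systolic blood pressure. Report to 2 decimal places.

N = 89114; weights Wₕ = Nₕ/N = (0.1158, 0.5288, 0.2298, 0.1256).
x̄_st = Σ Wₕ·x̄ₕ = 0.1158·129.98 + 0.5288·110.10 + 0.2298·127.54 + 0.1256·126.39 ≈ 118.4564...
→ 118.46.

118.46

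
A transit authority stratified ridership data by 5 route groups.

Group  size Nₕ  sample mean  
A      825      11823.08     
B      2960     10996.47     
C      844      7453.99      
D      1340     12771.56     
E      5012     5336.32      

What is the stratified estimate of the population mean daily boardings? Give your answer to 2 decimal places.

8419.48

x̄_st = (Σ Nₕx̄ₕ) / (Σ Nₕ) = (825·11823.08 + 2960·10996.47 + 844·7453.99 + 1340·12771.56 + 5012·5336.32) / 10981
= 92454286 / 10981 = 8419.4778... → 8419.48.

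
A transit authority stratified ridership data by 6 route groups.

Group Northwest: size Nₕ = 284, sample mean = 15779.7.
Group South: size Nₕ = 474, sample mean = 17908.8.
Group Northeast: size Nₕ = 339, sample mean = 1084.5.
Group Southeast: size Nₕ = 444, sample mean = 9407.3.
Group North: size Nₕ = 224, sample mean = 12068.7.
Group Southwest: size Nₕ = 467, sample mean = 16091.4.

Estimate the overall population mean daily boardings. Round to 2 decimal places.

N = 2232; weights Wₕ = Nₕ/N = (0.1272, 0.2124, 0.1519, 0.1989, 0.1004, 0.2092).
x̄_st = Σ Wₕ·x̄ₕ = 0.1272·15779.7 + 0.2124·17908.8 + 0.1519·1084.5 + 0.1989·9407.3 + 0.1004·12068.7 + 0.2092·16091.4 ≈ 12425.0741...
→ 12425.07.

12425.07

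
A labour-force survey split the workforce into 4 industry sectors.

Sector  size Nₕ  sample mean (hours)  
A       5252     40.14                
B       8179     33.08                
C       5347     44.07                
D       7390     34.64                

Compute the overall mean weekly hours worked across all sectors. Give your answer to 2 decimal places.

37.18

N = 26168; weights Wₕ = Nₕ/N = (0.2007, 0.3126, 0.2043, 0.2824).
x̄_st = Σ Wₕ·x̄ₕ = 0.2007·40.14 + 0.3126·33.08 + 0.2043·44.07 + 0.2824·34.64 ≈ 37.1831...
→ 37.18.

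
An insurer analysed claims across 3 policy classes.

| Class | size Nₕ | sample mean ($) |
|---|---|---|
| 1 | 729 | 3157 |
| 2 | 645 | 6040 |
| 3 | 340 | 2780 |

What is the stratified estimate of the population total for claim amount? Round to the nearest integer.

7142453

Population total = Σ Nₕ·x̄ₕ (each stratum's size times its mean).
729·3157 + 645·6040 + 340·2780 = 2301453 + 3895800 + 945200 = 7142453.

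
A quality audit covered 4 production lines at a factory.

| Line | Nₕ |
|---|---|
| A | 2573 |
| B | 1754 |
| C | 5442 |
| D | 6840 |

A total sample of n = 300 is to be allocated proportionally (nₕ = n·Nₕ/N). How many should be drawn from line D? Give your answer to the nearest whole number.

N = 2573 + 1754 + 5442 + 6840 = 16609.
n_D = 300·6840/16609 = 123.547... → 124.

124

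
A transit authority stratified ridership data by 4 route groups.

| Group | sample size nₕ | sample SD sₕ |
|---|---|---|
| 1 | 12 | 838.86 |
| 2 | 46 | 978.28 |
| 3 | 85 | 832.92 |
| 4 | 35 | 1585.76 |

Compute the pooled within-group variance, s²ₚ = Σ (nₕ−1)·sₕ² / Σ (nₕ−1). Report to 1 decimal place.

1118276.1

Degrees of freedom: 11 + 45 + 84 + 34 = 174.
Σ(nₕ−1)sₕ² = 11·703686.0996 + 45·957031.7584 + 84·693755.7264 + 34·2514634.7776 = 194580039.6796.
s²ₚ = 194580039.6796 / 174 = 1118276.090... → 1118276.1.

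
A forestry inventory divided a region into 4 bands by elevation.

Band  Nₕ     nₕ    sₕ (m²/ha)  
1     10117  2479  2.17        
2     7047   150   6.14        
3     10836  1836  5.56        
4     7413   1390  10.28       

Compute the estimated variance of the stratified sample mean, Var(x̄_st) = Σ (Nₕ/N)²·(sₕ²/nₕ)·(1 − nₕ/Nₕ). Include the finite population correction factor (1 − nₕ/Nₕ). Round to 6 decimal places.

N = 35413. Term for each stratum: Wₕ²sₕ²/nₕ·(1−nₕ/Nₕ).
Var(x̄_st) = 0.000117044 + 0.009740574 + 0.001309372 + 0.002706779 = 0.013873769 → 0.013874.

0.013874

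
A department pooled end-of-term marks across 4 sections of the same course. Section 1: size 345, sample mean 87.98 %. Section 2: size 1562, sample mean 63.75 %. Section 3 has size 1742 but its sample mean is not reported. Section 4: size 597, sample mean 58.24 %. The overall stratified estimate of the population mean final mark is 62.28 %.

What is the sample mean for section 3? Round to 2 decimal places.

N = 345 + 1562 + 1742 + 597 = 4246.
Overall total = μ·N = 62.28·4246 = 264440.88.
Subtract the known strata: 345·87.98 + 1562·63.75 + 597·58.24 = 164699.88.
Remaining total for section 3: 264440.88 − 164699.88 = 99741.
Divide by its size: 99741 / 1742 = 57.2566... → 57.26.

57.26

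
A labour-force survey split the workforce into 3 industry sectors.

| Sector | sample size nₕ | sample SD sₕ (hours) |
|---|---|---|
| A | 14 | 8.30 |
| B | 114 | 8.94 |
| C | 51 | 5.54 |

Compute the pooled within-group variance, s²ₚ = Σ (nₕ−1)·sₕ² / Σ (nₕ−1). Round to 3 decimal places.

A: (14−1)·8.30² = 13·68.89 = 895.57
B: (114−1)·8.94² = 113·79.9236 = 9031.3668
C: (51−1)·5.54² = 50·30.6916 = 1534.58
Numerator = 11461.5168; denominator = Σ(nₕ−1) = 176.
s²ₚ = 11461.5168/176 = 65.12225... → 65.122.

65.122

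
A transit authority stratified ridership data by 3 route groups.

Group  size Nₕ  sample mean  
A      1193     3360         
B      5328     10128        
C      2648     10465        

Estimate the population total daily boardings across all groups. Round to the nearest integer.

Estimate total by summing Nₕ·x̄ₕ over strata.
1193·3360 + 5328·10128 + 2648·10465 = 4008480 + 53961984 + 27711320 = 85681784.

85681784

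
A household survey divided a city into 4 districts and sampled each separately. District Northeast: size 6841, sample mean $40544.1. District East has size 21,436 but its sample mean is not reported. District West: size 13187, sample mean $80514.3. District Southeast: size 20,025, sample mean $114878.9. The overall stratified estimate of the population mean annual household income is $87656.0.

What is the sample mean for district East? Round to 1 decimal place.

81653.6

Σ Nₕx̄ₕ = N·μ, so 21436·x̄_East = 61489·87656.0 − (6841·40544.1 + 13187·80514.3 + 20025·114878.9).
= 5389879784 − 3639554234.7 = 1750325549.3.
x̄_East = 1750325549.3 / 21436 = 81653.552... → 81653.6.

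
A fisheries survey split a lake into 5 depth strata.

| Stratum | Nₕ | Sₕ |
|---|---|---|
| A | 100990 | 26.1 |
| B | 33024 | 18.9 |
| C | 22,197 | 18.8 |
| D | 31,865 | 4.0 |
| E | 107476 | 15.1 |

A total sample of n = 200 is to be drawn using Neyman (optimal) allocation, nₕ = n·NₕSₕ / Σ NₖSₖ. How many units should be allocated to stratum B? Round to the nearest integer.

23

Σ NₕSₕ = 100990·26.1 + 33024·18.9 + 22197·18.8 + 31865·4.0 + 107476·15.1 = 5427643.8.
Share for B: 624153.6/5427643.8 = 0.11500.
n_B = 200 × 0.11500 = 22.999... → 23.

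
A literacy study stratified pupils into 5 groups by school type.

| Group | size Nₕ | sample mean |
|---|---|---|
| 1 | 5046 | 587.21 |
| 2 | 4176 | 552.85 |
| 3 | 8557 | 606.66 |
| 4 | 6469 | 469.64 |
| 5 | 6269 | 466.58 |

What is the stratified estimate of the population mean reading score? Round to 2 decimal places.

N = 30517; weights Wₕ = Nₕ/N = (0.1654, 0.1368, 0.2804, 0.2120, 0.2054).
x̄_st = Σ Wₕ·x̄ₕ = 0.1654·587.21 + 0.1368·552.85 + 0.2804·606.66 + 0.2120·469.64 + 0.2054·466.58 ≈ 538.2588...
→ 538.26.

538.26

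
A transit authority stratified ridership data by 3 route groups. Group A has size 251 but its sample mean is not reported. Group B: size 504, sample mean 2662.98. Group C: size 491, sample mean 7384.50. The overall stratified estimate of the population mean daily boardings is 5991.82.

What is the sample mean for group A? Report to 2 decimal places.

Σ Nₕx̄ₕ = N·μ, so 251·x̄_A = 1246·5991.82 − (504·2662.98 + 491·7384.50).
= 7465807.72 − 4967931.42 = 2497876.3.
x̄_A = 2497876.3 / 251 = 9951.6984... → 9951.70.

9951.70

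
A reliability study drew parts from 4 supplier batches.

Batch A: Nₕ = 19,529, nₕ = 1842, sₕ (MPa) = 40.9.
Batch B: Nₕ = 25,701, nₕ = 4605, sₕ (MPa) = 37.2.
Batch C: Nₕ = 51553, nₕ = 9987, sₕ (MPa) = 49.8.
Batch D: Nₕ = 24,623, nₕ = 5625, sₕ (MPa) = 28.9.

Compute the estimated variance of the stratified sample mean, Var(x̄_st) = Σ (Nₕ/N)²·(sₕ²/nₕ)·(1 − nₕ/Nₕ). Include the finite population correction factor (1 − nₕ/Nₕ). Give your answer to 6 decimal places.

0.073151

N = 121406; Wₕ = Nₕ/N.
batch A: (19529/121406)²·40.9²/1842·(1 − 1842/19529) = 0.021281923
batch B: (25701/121406)²·37.2²/4605·(1 − 4605/25701) = 0.011054169
batch C: (51553/121406)²·49.8²/9987·(1 − 9987/51553) = 0.036102353
batch D: (24623/121406)²·28.9²/5625·(1 − 5625/24623) = 0.004712395
Sum = 0.073150840 → 0.073151.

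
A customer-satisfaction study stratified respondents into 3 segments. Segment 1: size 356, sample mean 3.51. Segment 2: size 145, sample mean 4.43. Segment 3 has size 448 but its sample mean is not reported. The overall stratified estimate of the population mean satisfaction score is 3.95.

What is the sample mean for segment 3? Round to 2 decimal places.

Σ Nₕx̄ₕ = N·μ, so 448·x̄_3 = 949·3.95 − (356·3.51 + 145·4.43).
= 3748.55 − 1891.91 = 1856.64.
x̄_3 = 1856.64 / 448 = 4.1443... → 4.14.

4.14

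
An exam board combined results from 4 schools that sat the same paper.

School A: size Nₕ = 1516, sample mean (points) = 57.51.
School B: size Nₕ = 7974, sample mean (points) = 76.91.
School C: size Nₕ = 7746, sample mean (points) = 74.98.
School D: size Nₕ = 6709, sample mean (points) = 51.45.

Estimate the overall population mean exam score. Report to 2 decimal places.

67.92

x̄_st = (Σ Nₕx̄ₕ) / (Σ Nₕ) = (1516·57.51 + 7974·76.91 + 7746·74.98 + 6709·51.45) / 23945
= 1626438.63 / 23945 = 67.9239... → 67.92.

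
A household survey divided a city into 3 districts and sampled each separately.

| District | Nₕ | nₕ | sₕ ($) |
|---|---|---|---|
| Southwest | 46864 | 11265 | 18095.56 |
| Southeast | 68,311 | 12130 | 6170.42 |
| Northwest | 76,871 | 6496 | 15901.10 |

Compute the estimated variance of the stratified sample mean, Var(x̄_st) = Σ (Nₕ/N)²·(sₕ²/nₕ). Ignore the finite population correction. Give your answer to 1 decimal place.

N = 192046; Wₕ = Nₕ/N.
district Southwest: (46864/192046)²·18095.56²/11265 = 1730.9361
district Southeast: (68311/192046)²·6170.42²/12130 = 397.1361
district Northwest: (76871/192046)²·15901.10²/6496 = 6236.2404
Sum = 8364.3127 → 8364.3.

8364.3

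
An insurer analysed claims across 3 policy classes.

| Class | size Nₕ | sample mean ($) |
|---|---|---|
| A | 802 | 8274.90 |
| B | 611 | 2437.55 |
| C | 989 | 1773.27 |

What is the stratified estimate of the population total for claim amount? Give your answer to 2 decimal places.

A: 802·8274.90 = 6636469.8
B: 611·2437.55 = 1489343.05
C: 989·1773.27 = 1753764.03
τ̂ = Σ Nₕx̄ₕ = 9879576.88.

9879576.88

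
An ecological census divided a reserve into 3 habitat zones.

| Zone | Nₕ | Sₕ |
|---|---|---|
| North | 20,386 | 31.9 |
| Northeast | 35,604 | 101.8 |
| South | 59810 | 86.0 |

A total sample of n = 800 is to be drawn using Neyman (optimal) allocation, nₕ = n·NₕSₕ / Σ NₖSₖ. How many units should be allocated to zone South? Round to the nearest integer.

North: NₕSₕ = 20386·31.9 = 650313.4
Northeast: NₕSₕ = 35604·101.8 = 3624487.2
South: NₕSₕ = 59810·86.0 = 5143660
Σ NₕSₕ = 9418460.6.
n_South = 800·5143660/9418460.6 = 436.900... → 437.

437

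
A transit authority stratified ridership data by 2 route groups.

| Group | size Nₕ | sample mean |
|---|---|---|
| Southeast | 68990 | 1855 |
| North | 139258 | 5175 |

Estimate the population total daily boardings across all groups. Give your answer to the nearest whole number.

Southeast: 68990·1855 = 127976450
North: 139258·5175 = 720660150
τ̂ = Σ Nₕx̄ₕ = 848636600.

848636600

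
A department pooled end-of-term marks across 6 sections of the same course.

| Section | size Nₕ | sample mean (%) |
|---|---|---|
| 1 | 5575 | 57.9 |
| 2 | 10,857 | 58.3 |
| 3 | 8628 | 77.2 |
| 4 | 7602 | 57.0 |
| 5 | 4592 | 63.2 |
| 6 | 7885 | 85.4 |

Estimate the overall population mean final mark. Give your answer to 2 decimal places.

66.88

x̄_st = (Σ Nₕx̄ₕ) / (Σ Nₕ) = (5575·57.9 + 10857·58.3 + 8628·77.2 + 7602·57.0 + 4592·63.2 + 7885·85.4) / 45139
= 3018744.6 / 45139 = 66.8766... → 66.88.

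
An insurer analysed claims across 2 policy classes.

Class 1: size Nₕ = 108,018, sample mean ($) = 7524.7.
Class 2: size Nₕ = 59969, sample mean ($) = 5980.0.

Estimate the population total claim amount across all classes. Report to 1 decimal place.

Estimate total by summing Nₕ·x̄ₕ over strata.
108018·7524.7 + 59969·5980.0 = 812803044.6 + 358614620 = 1171417664.6.

1171417664.6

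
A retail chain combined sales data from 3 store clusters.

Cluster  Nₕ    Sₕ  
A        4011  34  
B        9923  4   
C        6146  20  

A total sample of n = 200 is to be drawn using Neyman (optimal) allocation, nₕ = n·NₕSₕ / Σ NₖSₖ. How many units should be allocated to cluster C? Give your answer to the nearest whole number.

A: NₕSₕ = 4011·34 = 136374
B: NₕSₕ = 9923·4 = 39692
C: NₕSₕ = 6146·20 = 122920
Σ NₕSₕ = 298986.
n_C = 200·122920/298986 = 82.225... → 82.

82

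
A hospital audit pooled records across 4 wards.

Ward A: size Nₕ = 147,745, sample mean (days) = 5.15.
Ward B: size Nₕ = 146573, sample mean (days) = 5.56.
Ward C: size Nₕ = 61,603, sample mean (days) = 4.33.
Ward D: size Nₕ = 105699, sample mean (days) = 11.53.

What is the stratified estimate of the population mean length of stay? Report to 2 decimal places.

6.63

N = 147745 + 146573 + 61603 + 105699 = 461620.
The stratified mean weights each stratum mean by its population share Nₕ/N.
Σ Nₕx̄ₕ = 147745·5.15 + 146573·5.56 + 61603·4.33 + 105699·11.53 = 760886.75 + 814945.88 + 266740.99 + 1218709.47 = 3061283.09.
Divide by N: 3061283.09 / 461620 = 6.6316... → 6.63.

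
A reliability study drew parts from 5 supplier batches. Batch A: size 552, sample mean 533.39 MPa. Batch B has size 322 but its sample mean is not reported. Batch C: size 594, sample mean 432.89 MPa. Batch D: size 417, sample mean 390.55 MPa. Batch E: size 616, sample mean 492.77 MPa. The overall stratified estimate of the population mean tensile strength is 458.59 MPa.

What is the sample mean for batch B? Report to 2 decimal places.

400.50

N = 552 + 322 + 594 + 417 + 616 = 2501.
Overall total = μ·N = 458.59·2501 = 1146933.59.
Subtract the known strata: 552·533.39 + 594·432.89 + 417·390.55 + 616·492.77 = 1017973.61.
Remaining total for batch B: 1146933.59 − 1017973.61 = 128959.98.
Divide by its size: 128959.98 / 322 = 400.4968... → 400.50.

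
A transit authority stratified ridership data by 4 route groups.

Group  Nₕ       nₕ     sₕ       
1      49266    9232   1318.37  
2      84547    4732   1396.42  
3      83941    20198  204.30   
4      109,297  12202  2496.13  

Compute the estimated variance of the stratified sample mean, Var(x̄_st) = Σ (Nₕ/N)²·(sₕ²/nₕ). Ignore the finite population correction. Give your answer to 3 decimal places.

88.976

N = 327051. Term for each stratum: Wₕ²sₕ²/nₕ.
Var(x̄_st) = 4.272110 + 27.539295 + 0.136127 + 57.028100 = 88.975633 → 88.976.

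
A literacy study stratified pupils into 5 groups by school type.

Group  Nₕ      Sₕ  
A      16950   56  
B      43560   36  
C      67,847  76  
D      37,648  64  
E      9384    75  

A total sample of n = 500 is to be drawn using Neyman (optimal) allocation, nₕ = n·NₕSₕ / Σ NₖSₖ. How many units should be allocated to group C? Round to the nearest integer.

A: NₕSₕ = 16950·56 = 949200
B: NₕSₕ = 43560·36 = 1568160
C: NₕSₕ = 67847·76 = 5156372
D: NₕSₕ = 37648·64 = 2409472
E: NₕSₕ = 9384·75 = 703800
Σ NₕSₕ = 10787004.
n_C = 500·5156372/10787004 = 239.009... → 239.

239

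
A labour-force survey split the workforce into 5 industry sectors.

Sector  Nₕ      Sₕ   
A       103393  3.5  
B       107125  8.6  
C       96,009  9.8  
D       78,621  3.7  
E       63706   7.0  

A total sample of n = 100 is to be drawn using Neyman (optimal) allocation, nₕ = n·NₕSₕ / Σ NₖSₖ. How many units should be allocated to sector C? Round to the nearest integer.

Σ NₕSₕ = 103393·3.5 + 107125·8.6 + 96009·9.8 + 78621·3.7 + 63706·7.0 = 2960878.4.
Share for C: 940888.2/2960878.4 = 0.31777.
n_C = 100 × 0.31777 = 31.777... → 32.

32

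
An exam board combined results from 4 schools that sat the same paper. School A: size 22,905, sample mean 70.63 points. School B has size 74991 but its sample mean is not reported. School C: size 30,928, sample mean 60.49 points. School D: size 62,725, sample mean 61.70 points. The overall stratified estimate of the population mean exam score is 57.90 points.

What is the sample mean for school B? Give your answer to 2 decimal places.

49.77

Σ Nₕx̄ₕ = N·μ, so 74991·x̄_B = 191549·57.90 − (22905·70.63 + 30928·60.49 + 62725·61.70).
= 11090687.1 − 7358747.37 = 3731939.73.
x̄_B = 3731939.73 / 74991 = 49.7652... → 49.77.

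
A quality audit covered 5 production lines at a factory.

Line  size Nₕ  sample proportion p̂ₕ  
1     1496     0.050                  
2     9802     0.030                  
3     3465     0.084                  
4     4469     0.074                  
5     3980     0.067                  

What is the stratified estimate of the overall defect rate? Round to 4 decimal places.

0.0542

N = 1496 + 9802 + 3465 + 4469 + 3980 = 23212.
Overall proportion = Σ (Nₕ/N)·p̂ₕ.
Σ Nₕp̂ₕ = 74.8 + 294.06 + 291.06 + 330.706 + 266.66 = 1257.286.
1257.286 / 23212 = 0.054165... → 0.0542.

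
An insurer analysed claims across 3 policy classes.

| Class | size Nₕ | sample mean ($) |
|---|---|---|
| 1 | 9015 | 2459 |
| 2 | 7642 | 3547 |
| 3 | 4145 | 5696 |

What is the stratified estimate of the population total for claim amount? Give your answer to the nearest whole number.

72883979

1: 9015·2459 = 22167885
2: 7642·3547 = 27106174
3: 4145·5696 = 23609920
τ̂ = Σ Nₕx̄ₕ = 72883979.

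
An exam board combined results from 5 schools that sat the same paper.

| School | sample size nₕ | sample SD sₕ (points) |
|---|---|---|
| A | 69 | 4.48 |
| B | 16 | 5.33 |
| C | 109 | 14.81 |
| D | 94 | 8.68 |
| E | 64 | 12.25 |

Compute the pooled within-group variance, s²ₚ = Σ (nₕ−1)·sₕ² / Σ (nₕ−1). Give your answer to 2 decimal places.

Degrees of freedom: 68 + 15 + 108 + 93 + 63 = 347.
Σ(nₕ−1)sₕ² = 68·20.0704 + 15·28.4089 + 108·219.3361 + 93·75.3424 + 63·150.0625 = 41940.0002.
s²ₚ = 41940.0002 / 347 = 120.8646... → 120.86.

120.86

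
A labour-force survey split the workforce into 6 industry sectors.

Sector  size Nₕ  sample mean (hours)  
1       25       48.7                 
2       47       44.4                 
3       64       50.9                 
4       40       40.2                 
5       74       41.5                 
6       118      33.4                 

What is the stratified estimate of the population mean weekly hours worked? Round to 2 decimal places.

41.26

x̄_st = (Σ Nₕx̄ₕ) / (Σ Nₕ) = (25·48.7 + 47·44.4 + 64·50.9 + 40·40.2 + 74·41.5 + 118·33.4) / 368
= 15182.1 / 368 = 41.2557... → 41.26.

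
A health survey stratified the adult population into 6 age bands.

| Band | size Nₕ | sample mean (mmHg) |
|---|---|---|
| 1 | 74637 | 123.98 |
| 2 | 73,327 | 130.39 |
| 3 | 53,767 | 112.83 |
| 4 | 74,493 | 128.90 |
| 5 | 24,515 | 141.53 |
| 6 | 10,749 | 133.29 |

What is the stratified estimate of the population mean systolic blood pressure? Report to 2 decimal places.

x̄_st = (Σ Nₕx̄ₕ) / (Σ Nₕ) = (74637·123.98 + 73327·130.39 + 53767·112.83 + 74493·128.90 + 24515·141.53 + 10749·133.29) / 311488
= 39385623.26 / 311488 = 126.4435... → 126.44.

126.44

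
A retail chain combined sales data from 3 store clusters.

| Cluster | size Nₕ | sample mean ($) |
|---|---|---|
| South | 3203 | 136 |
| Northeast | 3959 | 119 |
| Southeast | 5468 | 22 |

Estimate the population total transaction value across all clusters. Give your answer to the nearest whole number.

1027025

South: 3203·136 = 435608
Northeast: 3959·119 = 471121
Southeast: 5468·22 = 120296
τ̂ = Σ Nₕx̄ₕ = 1027025.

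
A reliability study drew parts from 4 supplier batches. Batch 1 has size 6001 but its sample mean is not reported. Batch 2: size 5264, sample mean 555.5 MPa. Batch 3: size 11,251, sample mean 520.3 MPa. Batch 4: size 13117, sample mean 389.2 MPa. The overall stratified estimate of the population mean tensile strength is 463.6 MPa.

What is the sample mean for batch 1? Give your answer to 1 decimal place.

439.3

N = 6001 + 5264 + 11251 + 13117 = 35633.
Overall total = μ·N = 463.6·35633 = 16519458.8.
Subtract the known strata: 5264·555.5 + 11251·520.3 + 13117·389.2 = 13883183.7.
Remaining total for batch 1: 16519458.8 − 13883183.7 = 2636275.1.
Divide by its size: 2636275.1 / 6001 = 439.306... → 439.3.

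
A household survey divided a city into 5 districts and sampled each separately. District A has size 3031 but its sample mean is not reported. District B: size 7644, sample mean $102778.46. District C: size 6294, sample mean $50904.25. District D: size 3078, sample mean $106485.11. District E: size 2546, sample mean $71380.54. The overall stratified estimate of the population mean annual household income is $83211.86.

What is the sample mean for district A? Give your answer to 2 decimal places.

N = 3031 + 7644 + 6294 + 3078 + 2546 = 22593.
Overall total = μ·N = 83211.86·22593 = 1880005552.98.
Subtract the known strata: 7644·102778.46 + 6294·50904.25 + 3078·106485.11 + 2546·71380.54 = 1615525921.16.
Remaining total for district A: 1880005552.98 − 1615525921.16 = 264479631.82.
Divide by its size: 264479631.82 / 3031 = 87258.2091... → 87258.21.

87258.21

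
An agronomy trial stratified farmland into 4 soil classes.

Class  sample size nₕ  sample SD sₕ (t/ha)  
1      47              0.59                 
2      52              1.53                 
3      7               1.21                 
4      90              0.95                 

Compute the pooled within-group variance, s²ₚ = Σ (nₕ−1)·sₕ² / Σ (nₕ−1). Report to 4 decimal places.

1: (47−1)·0.59² = 46·0.3481 = 16.0126
2: (52−1)·1.53² = 51·2.3409 = 119.3859
3: (7−1)·1.21² = 6·1.4641 = 8.7846
4: (90−1)·0.95² = 89·0.9025 = 80.3225
Numerator = 224.5056; denominator = Σ(nₕ−1) = 192.
s²ₚ = 224.5056/192 = 1.1693 → 1.1693.

1.1693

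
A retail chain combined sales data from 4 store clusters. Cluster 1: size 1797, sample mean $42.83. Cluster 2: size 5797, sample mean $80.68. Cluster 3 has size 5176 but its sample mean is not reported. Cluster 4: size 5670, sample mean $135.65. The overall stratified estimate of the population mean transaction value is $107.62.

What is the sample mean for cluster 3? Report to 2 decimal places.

129.58

N = 1797 + 5797 + 5176 + 5670 = 18440.
Overall total = μ·N = 107.62·18440 = 1984512.8.
Subtract the known strata: 1797·42.83 + 5797·80.68 + 5670·135.65 = 1313802.97.
Remaining total for cluster 3: 1984512.8 − 1313802.97 = 670709.83.
Divide by its size: 670709.83 / 5176 = 129.5807... → 129.58.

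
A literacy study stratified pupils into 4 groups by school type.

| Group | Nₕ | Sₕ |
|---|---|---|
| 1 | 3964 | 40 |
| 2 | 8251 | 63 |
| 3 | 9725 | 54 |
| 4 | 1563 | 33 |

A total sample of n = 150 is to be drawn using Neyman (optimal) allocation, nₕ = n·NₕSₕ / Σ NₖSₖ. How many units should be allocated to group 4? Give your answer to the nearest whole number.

1: NₕSₕ = 3964·40 = 158560
2: NₕSₕ = 8251·63 = 519813
3: NₕSₕ = 9725·54 = 525150
4: NₕSₕ = 1563·33 = 51579
Σ NₕSₕ = 1255102.
n_4 = 150·51579/1255102 = 6.164... → 6.

6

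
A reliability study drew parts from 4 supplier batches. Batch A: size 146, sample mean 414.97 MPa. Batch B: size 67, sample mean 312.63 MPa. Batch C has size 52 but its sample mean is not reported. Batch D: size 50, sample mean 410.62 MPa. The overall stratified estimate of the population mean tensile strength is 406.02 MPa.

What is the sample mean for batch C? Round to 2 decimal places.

496.80

N = 146 + 67 + 52 + 50 = 315.
Overall total = μ·N = 406.02·315 = 127896.3.
Subtract the known strata: 146·414.97 + 67·312.63 + 50·410.62 = 102062.83.
Remaining total for batch C: 127896.3 − 102062.83 = 25833.47.
Divide by its size: 25833.47 / 52 = 496.7975 → 496.80.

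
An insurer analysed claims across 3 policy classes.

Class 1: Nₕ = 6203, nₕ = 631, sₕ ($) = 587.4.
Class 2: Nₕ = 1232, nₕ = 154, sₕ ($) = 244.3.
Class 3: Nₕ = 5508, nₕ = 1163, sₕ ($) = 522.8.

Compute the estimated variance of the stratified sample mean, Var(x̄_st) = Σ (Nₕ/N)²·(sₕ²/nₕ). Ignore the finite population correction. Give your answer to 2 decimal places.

N = 12943. Term for each stratum: Wₕ²sₕ²/nₕ.
Var(x̄_st) = 125.59495 + 3.51138 + 42.56076 = 171.66709 → 171.67.

171.67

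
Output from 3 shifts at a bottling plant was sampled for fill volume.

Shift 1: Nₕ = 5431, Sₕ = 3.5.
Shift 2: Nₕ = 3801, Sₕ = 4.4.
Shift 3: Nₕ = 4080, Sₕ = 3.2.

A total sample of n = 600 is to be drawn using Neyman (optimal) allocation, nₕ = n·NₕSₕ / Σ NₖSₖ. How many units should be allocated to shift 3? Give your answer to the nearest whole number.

161

Σ NₕSₕ = 5431·3.5 + 3801·4.4 + 4080·3.2 = 48788.9.
Share for 3: 13056/48788.9 = 0.26760.
n_3 = 600 × 0.26760 = 160.561... → 161.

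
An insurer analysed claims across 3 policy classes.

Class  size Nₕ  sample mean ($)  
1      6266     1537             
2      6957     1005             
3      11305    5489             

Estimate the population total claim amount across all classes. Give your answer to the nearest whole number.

Estimate total by summing Nₕ·x̄ₕ over strata.
6266·1537 + 6957·1005 + 11305·5489 = 9630842 + 6991785 + 62053145 = 78675772.

78675772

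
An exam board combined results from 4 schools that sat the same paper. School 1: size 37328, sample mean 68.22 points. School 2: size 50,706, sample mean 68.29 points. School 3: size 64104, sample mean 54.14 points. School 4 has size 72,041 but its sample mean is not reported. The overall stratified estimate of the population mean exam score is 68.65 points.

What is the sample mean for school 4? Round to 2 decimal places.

Σ Nₕx̄ₕ = N·μ, so 72041·x̄_4 = 224179·68.65 − (37328·68.22 + 50706·68.29 + 64104·54.14).
= 15389888.35 − 9479819.46 = 5910068.89.
x̄_4 = 5910068.89 / 72041 = 82.0376... → 82.04.

82.04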